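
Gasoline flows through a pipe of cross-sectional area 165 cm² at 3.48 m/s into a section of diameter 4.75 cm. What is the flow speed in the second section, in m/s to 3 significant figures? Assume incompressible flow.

The volume flow rate is constant, so v₂ = (A₁/A₂)v₁ = (165/17.7)·3.48 = 32.4 m/s.

32.4 m/s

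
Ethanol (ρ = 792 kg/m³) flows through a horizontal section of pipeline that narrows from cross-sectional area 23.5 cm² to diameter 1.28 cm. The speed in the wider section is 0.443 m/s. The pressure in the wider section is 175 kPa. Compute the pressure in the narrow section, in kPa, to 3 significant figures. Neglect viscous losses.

Continuity gives A₁v₁ = A₂v₂, so v₂ = (23.5 cm²)/(1.29 cm²) × 0.443 m/s = 8.09 m/s.
The pipe is horizontal, so Bernoulli reduces to P₁ + ½ρv₁² = P₂ + ½ρv₂².
P₂ = P₁ − ½ρ(v₂² − v₁²) = 175000 − ½·792·(8.09² − 0.443²) = 175000 − 25800 = 149000 Pa.

P₂ = 149 kPa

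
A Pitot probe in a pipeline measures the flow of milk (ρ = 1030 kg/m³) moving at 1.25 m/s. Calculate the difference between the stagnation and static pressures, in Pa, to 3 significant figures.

ΔP = 805 Pa

The dynamic pressure equals the rise in static pressure at the stagnation point: ΔP = ½ρv².
ΔP = ½·1030·1.25² = 805 Pa.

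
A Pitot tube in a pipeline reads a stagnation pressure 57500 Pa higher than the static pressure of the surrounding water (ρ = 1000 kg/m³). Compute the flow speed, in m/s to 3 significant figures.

v = 10.7 m/s

The dynamic pressure equals the rise in static pressure at the stagnation point: ΔP = ½ρv².
v = √(2ΔP/ρ) = √(2·57500/1000) = 10.7 m/s.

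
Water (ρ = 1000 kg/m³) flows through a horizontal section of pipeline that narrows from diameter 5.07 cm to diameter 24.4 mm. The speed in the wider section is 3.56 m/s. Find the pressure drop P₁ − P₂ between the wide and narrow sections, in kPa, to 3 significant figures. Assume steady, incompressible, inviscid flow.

Mass conservation (A₁v₁ = A₂v₂) gives v₂ = 3.56 × 20.2/4.68 = 15.4 m/s.
Along the horizontal streamline, P + ½ρv² is constant.
P₁ − P₂ = ½·1000·(15.4² − 3.56²) = ½·1000·224 = 112000 Pa.

ΔP ≈ 112 kPa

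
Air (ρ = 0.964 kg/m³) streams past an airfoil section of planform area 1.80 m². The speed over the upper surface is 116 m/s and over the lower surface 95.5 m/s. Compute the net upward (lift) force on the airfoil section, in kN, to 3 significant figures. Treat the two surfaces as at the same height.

From P + ½ρv² = const at equal height, P_low − P_up = ½ρ(v_up² − v_low²).
ΔP = ½·0.964·(116² − 95.5²) = 2090 Pa.
Lift = ΔP · A = 2090 × 1.80 = 3760 N.

3.76 kN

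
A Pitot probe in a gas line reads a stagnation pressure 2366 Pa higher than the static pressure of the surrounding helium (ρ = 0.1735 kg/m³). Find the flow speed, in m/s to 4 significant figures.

The dynamic pressure equals the rise in static pressure at the stagnation point: ΔP = ½ρv².
v = √(2ΔP/ρ) = √(2·2366/0.1735) = 165.1 m/s.

v ≈ 165.1 m/s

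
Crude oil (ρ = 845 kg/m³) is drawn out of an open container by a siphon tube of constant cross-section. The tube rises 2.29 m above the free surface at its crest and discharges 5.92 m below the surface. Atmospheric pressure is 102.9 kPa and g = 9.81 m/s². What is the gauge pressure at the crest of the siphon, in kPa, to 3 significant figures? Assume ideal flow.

P_gauge ≈ -68.1 kPa

Bernoulli surface→outlet gives ½v² = g·h_out, so v = √(2·9.81·5.92) = 10.8 m/s.
The bore is uniform, so the speed at the crest is the same v. Bernoulli surface→crest: P_atm = P_top + ½ρv² + ρg·h_top.
P_top = 102900 − ½·845·10.8² − 845·9.81·2.29 = 34800 Pa. So P_gauge = P_top − P_atm = -68100 Pa.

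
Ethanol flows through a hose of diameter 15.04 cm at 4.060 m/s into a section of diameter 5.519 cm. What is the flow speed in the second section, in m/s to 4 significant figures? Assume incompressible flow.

30.15 m/s

By continuity, v₂ = v₁·A₁/A₂ = 4.060·(177.7/23.92) = 30.15 m/s.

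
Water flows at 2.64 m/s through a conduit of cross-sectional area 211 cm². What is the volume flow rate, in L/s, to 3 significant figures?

Q = A·v = 0.0211 m² × 2.64 m/s = 0.0557 m³/s.
Converting: 0.0557 m³/s × 1000 = 55.7 L/s.

Q = 55.7 L/s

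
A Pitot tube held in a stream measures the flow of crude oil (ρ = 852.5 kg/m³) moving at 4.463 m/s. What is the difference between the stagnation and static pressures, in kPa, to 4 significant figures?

At the stagnation point the flow is brought to rest, so Bernoulli gives P_stag − P_static = ½ρv².
ΔP = ½·852.5·4.463² = 8490 Pa.

ΔP = 8.490 kPa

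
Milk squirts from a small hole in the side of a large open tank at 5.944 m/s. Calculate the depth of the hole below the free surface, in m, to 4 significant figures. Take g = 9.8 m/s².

Inverting v = √(2gh) gives h = v² / 2g.
h = 5.944²/(2·9.8) = 35.33/19.60 = 1.803 m.

h ≈ 1.803 m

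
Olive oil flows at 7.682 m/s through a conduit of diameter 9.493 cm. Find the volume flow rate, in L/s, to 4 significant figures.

Q ≈ 54.37 L/s

Q = A·v = 0.007078 m² × 7.682 m/s = 0.05437 m³/s.
Converting: 0.05437 m³/s × 1000 = 54.37 L/s.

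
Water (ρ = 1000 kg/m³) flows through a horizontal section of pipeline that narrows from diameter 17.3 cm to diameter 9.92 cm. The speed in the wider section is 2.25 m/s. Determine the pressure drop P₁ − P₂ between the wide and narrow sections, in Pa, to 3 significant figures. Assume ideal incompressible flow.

Mass conservation (A₁v₁ = A₂v₂) gives v₂ = 2.25 × 235/77.3 = 6.84 m/s.
Bernoulli (h₁ = h₂): P₁ − P₂ = ½ρ(v₂² − v₁²).
P₁ − P₂ = ½·1000·(6.84² − 2.25²) = ½·1000·41.8 = 20900 Pa.

ΔP = 20900 Pa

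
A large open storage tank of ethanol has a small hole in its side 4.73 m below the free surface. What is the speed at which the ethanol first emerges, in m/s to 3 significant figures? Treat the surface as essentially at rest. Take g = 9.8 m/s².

The surface is effectively still and both ends are open, so ½v² = gh and v = √(2·9.8·4.73) = 9.63 m/s.

v ≈ 9.63 m/s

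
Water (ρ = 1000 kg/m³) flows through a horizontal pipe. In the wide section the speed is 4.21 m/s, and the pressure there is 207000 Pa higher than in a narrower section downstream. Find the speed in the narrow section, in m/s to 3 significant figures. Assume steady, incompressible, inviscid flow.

v₂ = 20.8 m/s

Along the level pipe P + ½ρv² is conserved, hence v₂² = v₁² + 2(P₁ − P₂)/ρ.
v₂ = √(4.21² + 2·207000/1000) = √(17.7 + 414) = 20.8 m/s.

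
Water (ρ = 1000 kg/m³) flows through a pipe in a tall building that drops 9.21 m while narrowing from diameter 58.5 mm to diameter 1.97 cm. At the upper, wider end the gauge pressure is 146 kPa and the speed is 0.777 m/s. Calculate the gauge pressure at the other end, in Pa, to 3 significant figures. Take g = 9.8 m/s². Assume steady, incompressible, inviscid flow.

213000 Pa

Mass conservation (A₁v₁ = A₂v₂) gives v₂ = 0.777 × 26.9/3.05 = 6.85 m/s.
Bernoulli: P₁ + ½ρv₁² + ρg h₁ = P₂ + ½ρv₂² + ρg h₂, so P₂ = P₁ + ½ρ(v₁² − v₂²) − ρg(h₂ − h₁).
P₂ = 146000 + ½·1000·(0.777² − 6.85²) − 1000·9.8·(−9.21) = 146000 + (-23200) − (-90300) = 213000 Pa.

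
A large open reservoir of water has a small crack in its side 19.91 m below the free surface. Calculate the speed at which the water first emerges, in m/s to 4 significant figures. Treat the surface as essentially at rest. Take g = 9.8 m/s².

v ≈ 19.75 m/s

Bernoulli from surface to hole (P equal, v_surface ≈ 0): v = √(2gh) = √(2×9.8×19.91) = 19.75 m/s.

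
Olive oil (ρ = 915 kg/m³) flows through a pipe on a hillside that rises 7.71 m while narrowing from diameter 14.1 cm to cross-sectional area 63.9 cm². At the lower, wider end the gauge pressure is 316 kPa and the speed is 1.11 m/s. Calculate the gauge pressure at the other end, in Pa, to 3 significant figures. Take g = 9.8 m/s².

Mass conservation (A₁v₁ = A₂v₂) gives v₂ = 1.11 × 156/63.9 = 2.71 m/s.
Energy conservation along the streamline gives P₂ = P₁ − ½ρ(v₂² − v₁²) − ρg(h₂ − h₁).
P₂ = 316000 + ½·915·(1.11² − 2.71²) − 915·9.8·(+7.71) = 316000 + (-2800) − (69100) = 244000 Pa.

244000 Pa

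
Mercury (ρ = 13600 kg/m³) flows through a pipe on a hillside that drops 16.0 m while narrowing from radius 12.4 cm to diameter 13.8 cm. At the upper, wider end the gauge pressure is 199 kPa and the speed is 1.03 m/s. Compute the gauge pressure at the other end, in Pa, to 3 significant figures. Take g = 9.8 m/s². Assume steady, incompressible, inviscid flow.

P₂ ≈ 2260000 Pa

The volume flow rate is constant, so v₂ = (A₁/A₂)v₁ = (483/150)·1.03 = 3.33 m/s.
Applying Bernoulli between the two ends and solving for P₂: P₂ = P₁ + ½ρ(v₁² − v₂²) − ρgΔh.
P₂ = 199000 + ½·13600·(1.03² − 3.33²) − 13600·9.8·(−16.0) = 199000 + (-68000) − (-2130000) = 2260000 Pa.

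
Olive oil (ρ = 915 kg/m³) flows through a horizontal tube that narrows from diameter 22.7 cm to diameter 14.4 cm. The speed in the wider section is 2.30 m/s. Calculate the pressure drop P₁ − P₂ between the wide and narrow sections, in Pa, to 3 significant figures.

12500 Pa

The volume flow rate is constant, so v₂ = (A₁/A₂)v₁ = (405/163)·2.30 = 5.72 m/s.
Along the horizontal streamline, P + ½ρv² is constant.
P₁ − P₂ = ½·915·(5.72² − 2.30²) = ½·915·27.4 = 12500 Pa.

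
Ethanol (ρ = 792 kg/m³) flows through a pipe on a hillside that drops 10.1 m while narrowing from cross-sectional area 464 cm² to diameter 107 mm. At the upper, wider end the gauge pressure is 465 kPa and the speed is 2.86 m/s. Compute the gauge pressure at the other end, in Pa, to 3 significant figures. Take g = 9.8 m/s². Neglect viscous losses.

By continuity, v₂ = v₁·A₁/A₂ = 2.86·(464/89.9) = 14.8 m/s.
Energy conservation along the streamline gives P₂ = P₁ − ½ρ(v₂² − v₁²) − ρg(h₂ − h₁).
P₂ = 465000 + ½·792·(2.86² − 14.8²) − 792·9.8·(−10.1) = 465000 + (-83000) − (-78400) = 460000 Pa.

P₂ ≈ 460000 Pa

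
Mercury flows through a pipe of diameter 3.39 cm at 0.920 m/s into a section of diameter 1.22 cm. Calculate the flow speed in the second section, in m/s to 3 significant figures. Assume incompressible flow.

Mass conservation (A₁v₁ = A₂v₂) gives v₂ = 0.920 × 9.03/1.17 = 7.10 m/s.

v₂ ≈ 7.10 m/s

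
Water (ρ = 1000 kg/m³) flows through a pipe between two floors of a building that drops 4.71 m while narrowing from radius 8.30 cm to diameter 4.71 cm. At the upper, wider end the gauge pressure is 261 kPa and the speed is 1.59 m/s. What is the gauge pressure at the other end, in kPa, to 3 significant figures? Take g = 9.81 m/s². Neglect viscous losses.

P₂ ≈ 113 kPa

Continuity gives A₁v₁ = A₂v₂, so v₂ = (216 cm²)/(17.4 cm²) × 1.59 m/s = 19.8 m/s.
Bernoulli: P₁ + ½ρv₁² + ρg h₁ = P₂ + ½ρv₂² + ρg h₂, so P₂ = P₁ + ½ρ(v₁² − v₂²) − ρg(h₂ − h₁).
P₂ = 261000 + ½·1000·(1.59² − 19.8²) − 1000·9.81·(−4.71) = 261000 + (-194000) − (-46200) = 113000 Pa.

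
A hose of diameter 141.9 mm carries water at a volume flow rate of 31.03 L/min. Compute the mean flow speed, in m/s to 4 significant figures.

Q = 31.03 L/min = 0.0005172 m³/s.
v = Q/A = 0.0005172 / 0.01581 = 0.03270 m/s.

v = 0.03270 m/s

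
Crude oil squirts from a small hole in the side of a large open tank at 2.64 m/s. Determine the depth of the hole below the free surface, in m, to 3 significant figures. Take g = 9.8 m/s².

For a small hole in a large open tank, ½v² = gh, giving h = v²/(2g).
h = 2.64²/(2·9.8) = 6.97/19.60 = 0.356 m.

0.356 m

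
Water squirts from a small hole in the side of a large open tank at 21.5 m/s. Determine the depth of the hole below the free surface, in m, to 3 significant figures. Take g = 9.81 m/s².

h = 23.6 m

For a small hole in a large open tank, ½v² = gh, giving h = v²/(2g).
h = 21.5²/(2·9.81) = 462/19.62 = 23.6 m.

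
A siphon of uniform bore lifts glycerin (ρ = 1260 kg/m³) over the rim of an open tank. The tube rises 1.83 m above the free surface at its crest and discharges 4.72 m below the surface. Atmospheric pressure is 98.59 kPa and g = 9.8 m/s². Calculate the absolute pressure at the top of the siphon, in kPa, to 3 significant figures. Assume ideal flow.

17.7 kPa

From the surface to the outlet (both open to atmosphere, surface at rest): v = √(2g·h_out) = √(2·9.8·4.72) = 9.62 m/s.
With constant cross-section the crest speed equals v; applying Bernoulli from the surface up to the crest, P_top = P_atm − ½ρv² − ρg·h_top.
P_top = 98590 − ½·1260·9.62² − 1260·9.8·1.83 = 17700 Pa.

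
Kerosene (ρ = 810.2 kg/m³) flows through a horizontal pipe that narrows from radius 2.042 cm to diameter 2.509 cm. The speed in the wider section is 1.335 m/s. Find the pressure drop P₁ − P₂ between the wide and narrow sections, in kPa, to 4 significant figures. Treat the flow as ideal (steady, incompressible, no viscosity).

Mass conservation (A₁v₁ = A₂v₂) gives v₂ = 1.335 × 13.10/4.944 = 3.537 m/s.
Bernoulli (h₁ = h₂): P₁ − P₂ = ½ρ(v₂² − v₁²).
P₁ − P₂ = ½·810.2·(3.537² − 1.335²) = ½·810.2·10.73 = 4346 Pa.

ΔP = 4.346 kPa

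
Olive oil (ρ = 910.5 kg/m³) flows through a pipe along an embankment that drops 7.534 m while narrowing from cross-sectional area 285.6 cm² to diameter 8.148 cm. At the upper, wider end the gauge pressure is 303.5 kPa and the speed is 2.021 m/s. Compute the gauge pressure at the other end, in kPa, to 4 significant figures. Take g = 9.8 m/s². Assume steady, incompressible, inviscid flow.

Mass conservation (A₁v₁ = A₂v₂) gives v₂ = 2.021 × 285.6/52.14 = 11.07 m/s.
Bernoulli: P₁ + ½ρv₁² + ρg h₁ = P₂ + ½ρv₂² + ρg h₂, so P₂ = P₁ + ½ρ(v₁² − v₂²) − ρg(h₂ − h₁).
P₂ = 303500 + ½·910.5·(2.021² − 11.07²) − 910.5·9.8·(−7.534) = 303500 + (-53930) − (-67230) = 316800 Pa.

316.8 kPa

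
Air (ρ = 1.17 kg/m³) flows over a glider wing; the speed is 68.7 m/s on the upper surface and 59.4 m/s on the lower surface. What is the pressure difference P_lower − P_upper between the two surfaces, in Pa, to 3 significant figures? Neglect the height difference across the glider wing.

The pressure is lower where the speed is higher: ΔP = ½ρ(v_up² − v_low²).
ΔP = ½·1.17·(68.7² − 59.4²) = 697 Pa.

ΔP = 697 Pa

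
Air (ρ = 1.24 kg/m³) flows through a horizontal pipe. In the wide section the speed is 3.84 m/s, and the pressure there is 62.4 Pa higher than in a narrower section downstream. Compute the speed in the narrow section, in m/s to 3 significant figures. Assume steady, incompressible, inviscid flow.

v₂ ≈ 10.7 m/s

Horizontal Bernoulli: P₁ + ½ρv₁² = P₂ + ½ρv₂², so v₂² = v₁² + 2(P₁ − P₂)/ρ.
v₂ = √(3.84² + 2·62.4/1.24) = √(14.7 + 101) = 10.7 m/s.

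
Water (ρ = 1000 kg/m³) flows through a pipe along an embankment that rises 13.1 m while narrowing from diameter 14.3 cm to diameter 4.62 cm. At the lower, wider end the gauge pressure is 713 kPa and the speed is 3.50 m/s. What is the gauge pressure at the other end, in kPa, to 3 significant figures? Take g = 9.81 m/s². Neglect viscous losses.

28.4 kPa

Continuity gives A₁v₁ = A₂v₂, so v₂ = (161 cm²)/(16.8 cm²) × 3.50 m/s = 33.5 m/s.
Applying Bernoulli between the two ends and solving for P₂: P₂ = P₁ + ½ρ(v₁² − v₂²) − ρgΔh.
P₂ = 713000 + ½·1000·(3.50² − 33.5²) − 1000·9.81·(+13.1) = 713000 + (-556000) − (129000) = 28400 Pa.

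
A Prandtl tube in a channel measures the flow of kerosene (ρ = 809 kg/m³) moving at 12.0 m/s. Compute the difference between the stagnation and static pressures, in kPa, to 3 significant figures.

ΔP ≈ 58.2 kPa

At the stagnation point the flow is brought to rest, so Bernoulli gives P_stag − P_static = ½ρv².
ΔP = ½·809·12.0² = 58200 Pa.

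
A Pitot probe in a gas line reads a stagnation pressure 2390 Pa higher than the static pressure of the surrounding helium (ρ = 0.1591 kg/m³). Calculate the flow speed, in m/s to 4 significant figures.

The dynamic pressure equals the rise in static pressure at the stagnation point: ΔP = ½ρv².
v = √(2ΔP/ρ) = √(2·2390/0.1591) = 173.3 m/s.

173.3 m/s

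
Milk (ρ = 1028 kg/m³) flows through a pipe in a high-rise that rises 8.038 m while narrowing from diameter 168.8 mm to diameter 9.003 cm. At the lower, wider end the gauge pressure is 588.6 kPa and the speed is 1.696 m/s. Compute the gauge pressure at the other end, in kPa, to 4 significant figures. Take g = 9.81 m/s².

P₂ = 490.7 kPa

By continuity, v₂ = v₁·A₁/A₂ = 1.696·(223.8/63.66) = 5.962 m/s.
Bernoulli: P₁ + ½ρv₁² + ρg h₁ = P₂ + ½ρv₂² + ρg h₂, so P₂ = P₁ + ½ρ(v₁² − v₂²) − ρg(h₂ − h₁).
P₂ = 588600 + ½·1028·(1.696² − 5.962²) − 1028·9.81·(+8.038) = 588600 + (-16790) − (81060) = 490700 Pa.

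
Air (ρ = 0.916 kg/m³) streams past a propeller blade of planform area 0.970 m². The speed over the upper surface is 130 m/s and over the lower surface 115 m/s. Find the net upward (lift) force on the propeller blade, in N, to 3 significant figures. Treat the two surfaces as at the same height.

From P + ½ρv² = const at equal height, P_low − P_up = ½ρ(v_up² − v_low²).
ΔP = ½·0.916·(130² − 115²) = 1680 Pa.
Lift = ΔP · A = 1680 × 0.970 = 1630 N.

F = 1630 N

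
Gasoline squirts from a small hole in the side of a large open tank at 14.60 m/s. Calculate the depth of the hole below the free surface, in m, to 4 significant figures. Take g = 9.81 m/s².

h ≈ 10.86 m

For a small hole in a large open tank, ½v² = gh, giving h = v²/(2g).
h = 14.60²/(2·9.81) = 213.2/19.62 = 10.86 m.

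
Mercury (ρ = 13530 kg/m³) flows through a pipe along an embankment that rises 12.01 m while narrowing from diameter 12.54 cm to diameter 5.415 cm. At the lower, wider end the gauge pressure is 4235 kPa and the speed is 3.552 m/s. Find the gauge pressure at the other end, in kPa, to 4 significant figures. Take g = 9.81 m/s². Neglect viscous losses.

P₂ = 271.5 kPa

Continuity gives A₁v₁ = A₂v₂, so v₂ = (123.5 cm²)/(23.03 cm²) × 3.552 m/s = 19.05 m/s.
Energy conservation along the streamline gives P₂ = P₁ − ½ρ(v₂² − v₁²) − ρg(h₂ − h₁).
P₂ = 4235000 + ½·13530·(3.552² − 19.05²) − 13530·9.81·(+12.01) = 4235000 + (-2369000) − (1594000) = 271500 Pa.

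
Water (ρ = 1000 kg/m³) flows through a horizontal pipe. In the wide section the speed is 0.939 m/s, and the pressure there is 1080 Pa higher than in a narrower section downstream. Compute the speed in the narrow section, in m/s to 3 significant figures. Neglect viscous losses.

1.74 m/s

Along the level pipe P + ½ρv² is conserved, hence v₂² = v₁² + 2(P₁ − P₂)/ρ.
v₂ = √(0.939² + 2·1080/1000) = √(0.882 + 2.16) = 1.74 m/s.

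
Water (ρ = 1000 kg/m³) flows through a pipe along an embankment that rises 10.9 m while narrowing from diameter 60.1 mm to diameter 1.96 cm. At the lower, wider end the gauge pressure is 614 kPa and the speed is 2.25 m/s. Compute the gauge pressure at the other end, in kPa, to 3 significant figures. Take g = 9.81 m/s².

By continuity, v₂ = v₁·A₁/A₂ = 2.25·(28.4/3.02) = 21.2 m/s.
Bernoulli: P₁ + ½ρv₁² + ρg h₁ = P₂ + ½ρv₂² + ρg h₂, so P₂ = P₁ + ½ρ(v₁² − v₂²) − ρg(h₂ − h₁).
P₂ = 614000 + ½·1000·(2.25² − 21.2²) − 1000·9.81·(+10.9) = 614000 + (-221000) − (107000) = 286000 Pa.

P₂ ≈ 286 kPa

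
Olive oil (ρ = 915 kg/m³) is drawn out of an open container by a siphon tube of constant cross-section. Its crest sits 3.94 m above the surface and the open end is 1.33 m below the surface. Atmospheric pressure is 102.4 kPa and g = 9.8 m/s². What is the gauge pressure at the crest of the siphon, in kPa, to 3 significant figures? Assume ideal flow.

P_gauge ≈ -47.3 kPa

The outlet speed comes from Torricelli: v = √(2g·1.33) = 5.11 m/s.
With constant cross-section the crest speed equals v; applying Bernoulli from the surface up to the crest, P_top = P_atm − ½ρv² − ρg·h_top.
P_top = 102400 − ½·915·5.11² − 915·9.8·3.94 = 55100 Pa. So P_gauge = P_top − P_atm = -47300 Pa.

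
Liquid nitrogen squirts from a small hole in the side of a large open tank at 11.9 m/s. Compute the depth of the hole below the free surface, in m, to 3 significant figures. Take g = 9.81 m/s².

Torricelli: v = √(2gh), so h = v²/(2g).
h = 11.9²/(2·9.81) = 142/19.62 = 7.22 m.

7.22 m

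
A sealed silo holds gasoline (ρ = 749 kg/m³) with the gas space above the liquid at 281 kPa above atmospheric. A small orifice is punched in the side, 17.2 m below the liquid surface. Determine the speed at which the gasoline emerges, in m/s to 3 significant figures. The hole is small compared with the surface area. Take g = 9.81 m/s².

Take point 1 at the surface (v₁ ≈ 0) and point 2 at the hole (at atmospheric pressure). Bernoulli: P₁ + ρg h = P_atm + ½ρv₂².
With P₁ − P_atm = 281000 Pa, v₂ = √(2gh + 2ΔP/ρ) = √(2·9.81·17.2 + 2·281000/749) = 33.0 m/s.

v ≈ 33.0 m/s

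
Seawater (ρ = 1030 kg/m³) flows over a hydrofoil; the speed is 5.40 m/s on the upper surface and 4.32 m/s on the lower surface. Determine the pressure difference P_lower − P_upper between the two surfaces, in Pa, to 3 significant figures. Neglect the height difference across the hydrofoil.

Bernoulli (same height): P_lower − P_upper = ½ρ(v_upper² − v_lower²).
ΔP = ½·1030·(5.40² − 4.32²) = 5410 Pa.

ΔP ≈ 5410 Pa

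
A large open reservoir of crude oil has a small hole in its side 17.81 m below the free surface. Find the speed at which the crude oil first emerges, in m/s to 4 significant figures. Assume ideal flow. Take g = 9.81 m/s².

v ≈ 18.69 m/s

The surface is effectively still and both ends are open, so ½v² = gh and v = √(2·9.81·17.81) = 18.69 m/s.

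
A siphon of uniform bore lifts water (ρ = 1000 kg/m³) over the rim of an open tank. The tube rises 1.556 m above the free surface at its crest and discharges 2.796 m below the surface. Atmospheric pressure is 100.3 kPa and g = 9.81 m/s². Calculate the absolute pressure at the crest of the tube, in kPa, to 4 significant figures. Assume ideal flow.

From the surface to the outlet (both open to atmosphere, surface at rest): v = √(2g·h_out) = √(2·9.81·2.796) = 7.407 m/s.
With constant cross-section the crest speed equals v; applying Bernoulli from the surface up to the crest, P_top = P_atm − ½ρv² − ρg·h_top.
P_top = 100300 − ½·1000·7.407² − 1000·9.81·1.556 = 57610 Pa.

P_top ≈ 57.61 kPa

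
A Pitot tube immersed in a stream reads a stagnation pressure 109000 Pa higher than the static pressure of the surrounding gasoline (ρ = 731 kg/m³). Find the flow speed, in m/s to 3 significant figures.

v ≈ 17.3 m/s

The dynamic pressure equals the rise in static pressure at the stagnation point: ΔP = ½ρv².
v = √(2ΔP/ρ) = √(2·109000/731) = 17.3 m/s.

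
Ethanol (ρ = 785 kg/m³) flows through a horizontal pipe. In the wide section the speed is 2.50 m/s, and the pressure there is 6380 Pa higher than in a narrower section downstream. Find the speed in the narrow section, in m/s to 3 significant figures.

v₂ ≈ 4.74 m/s

With h₁ = h₂, rearranging Bernoulli gives v₂ = √(v₁² + 2ΔP/ρ).
v₂ = √(2.50² + 2·6380/785) = √(6.25 + 16.3) = 4.74 m/s.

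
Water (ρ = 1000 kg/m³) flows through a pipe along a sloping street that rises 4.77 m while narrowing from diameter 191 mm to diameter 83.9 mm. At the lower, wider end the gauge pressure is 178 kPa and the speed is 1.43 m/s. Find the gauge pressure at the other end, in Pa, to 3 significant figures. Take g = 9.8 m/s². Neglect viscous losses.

P₂ = 105000 Pa

The volume flow rate is constant, so v₂ = (A₁/A₂)v₁ = (287/55.3)·1.43 = 7.41 m/s.
Bernoulli: P₁ + ½ρv₁² + ρg h₁ = P₂ + ½ρv₂² + ρg h₂, so P₂ = P₁ + ½ρ(v₁² − v₂²) − ρg(h₂ − h₁).
P₂ = 178000 + ½·1000·(1.43² − 7.41²) − 1000·9.8·(+4.77) = 178000 + (-26400) − (46700) = 105000 Pa.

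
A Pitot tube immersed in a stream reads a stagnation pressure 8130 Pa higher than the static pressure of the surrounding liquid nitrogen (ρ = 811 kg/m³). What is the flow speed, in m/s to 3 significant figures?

The dynamic pressure equals the rise in static pressure at the stagnation point: ΔP = ½ρv².
v = √(2ΔP/ρ) = √(2·8130/811) = 4.48 m/s.

v = 4.48 m/s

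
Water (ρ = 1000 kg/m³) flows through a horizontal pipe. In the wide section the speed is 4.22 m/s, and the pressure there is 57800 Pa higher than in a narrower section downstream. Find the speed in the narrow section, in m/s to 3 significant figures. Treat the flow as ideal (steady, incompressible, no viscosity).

v₂ ≈ 11.6 m/s

Along the level pipe P + ½ρv² is conserved, hence v₂² = v₁² + 2(P₁ − P₂)/ρ.
v₂ = √(4.22² + 2·57800/1000) = √(17.8 + 116) = 11.6 m/s.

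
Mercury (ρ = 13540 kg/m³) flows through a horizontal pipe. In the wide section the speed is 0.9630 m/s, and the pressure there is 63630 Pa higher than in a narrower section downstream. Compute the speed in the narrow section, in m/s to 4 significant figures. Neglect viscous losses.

3.213 m/s

Along the level pipe P + ½ρv² is conserved, hence v₂² = v₁² + 2(P₁ − P₂)/ρ.
v₂ = √(0.9630² + 2·63630/13540) = √(0.9274 + 9.399) = 3.213 m/s.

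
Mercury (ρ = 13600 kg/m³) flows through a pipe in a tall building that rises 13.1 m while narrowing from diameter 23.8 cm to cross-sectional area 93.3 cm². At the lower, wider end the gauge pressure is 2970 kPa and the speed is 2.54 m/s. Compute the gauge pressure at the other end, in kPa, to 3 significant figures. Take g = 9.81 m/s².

269 kPa

By continuity, v₂ = v₁·A₁/A₂ = 2.54·(445/93.3) = 12.1 m/s.
Energy conservation along the streamline gives P₂ = P₁ − ½ρ(v₂² − v₁²) − ρg(h₂ − h₁).
P₂ = 2970000 + ½·13600·(2.54² − 12.1²) − 13600·9.81·(+13.1) = 2970000 + (-954000) − (1750000) = 269000 Pa.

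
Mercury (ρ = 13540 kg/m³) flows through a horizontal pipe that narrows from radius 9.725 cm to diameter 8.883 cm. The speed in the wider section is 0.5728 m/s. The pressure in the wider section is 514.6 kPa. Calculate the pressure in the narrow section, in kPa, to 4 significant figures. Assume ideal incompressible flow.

P₂ = 465.8 kPa

By continuity, v₂ = v₁·A₁/A₂ = 0.5728·(297.1/61.97) = 2.746 m/s.
Bernoulli (h₁ = h₂): P₁ − P₂ = ½ρ(v₂² − v₁²).
P₂ = P₁ − ½ρ(v₂² − v₁²) = 514600 − ½·13540·(2.746² − 0.5728²) = 514600 − 48830 = 465800 Pa.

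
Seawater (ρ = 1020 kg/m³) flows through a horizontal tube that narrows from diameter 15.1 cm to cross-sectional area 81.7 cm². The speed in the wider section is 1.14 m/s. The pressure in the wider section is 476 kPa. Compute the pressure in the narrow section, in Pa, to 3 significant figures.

By continuity, v₂ = v₁·A₁/A₂ = 1.14·(179/81.7) = 2.50 m/s.
Bernoulli (h₁ = h₂): P₁ − P₂ = ½ρ(v₂² − v₁²).
P₂ = P₁ − ½ρ(v₂² − v₁²) = 476000 − ½·1020·(2.50² − 1.14²) = 476000 − 2520 = 473000 Pa.

473000 Pa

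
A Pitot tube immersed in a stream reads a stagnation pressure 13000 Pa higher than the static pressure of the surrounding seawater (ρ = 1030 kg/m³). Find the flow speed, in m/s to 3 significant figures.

v ≈ 5.02 m/s

At the stagnation point the flow is brought to rest, so Bernoulli gives P_stag − P_static = ½ρv².
v = √(2ΔP/ρ) = √(2·13000/1030) = 5.02 m/s.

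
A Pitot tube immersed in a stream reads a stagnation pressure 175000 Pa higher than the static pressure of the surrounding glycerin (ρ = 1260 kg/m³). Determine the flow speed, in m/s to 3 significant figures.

The dynamic pressure equals the rise in static pressure at the stagnation point: ΔP = ½ρv².
v = √(2ΔP/ρ) = √(2·175000/1260) = 16.7 m/s.

v ≈ 16.7 m/s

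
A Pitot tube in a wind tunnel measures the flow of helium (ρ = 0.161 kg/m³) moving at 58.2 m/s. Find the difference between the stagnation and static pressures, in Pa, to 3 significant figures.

ΔP ≈ 273 Pa

Bernoulli between the free stream and the stagnation point: ½ρv² = P_stag − P_static.
ΔP = ½·0.161·58.2² = 273 Pa.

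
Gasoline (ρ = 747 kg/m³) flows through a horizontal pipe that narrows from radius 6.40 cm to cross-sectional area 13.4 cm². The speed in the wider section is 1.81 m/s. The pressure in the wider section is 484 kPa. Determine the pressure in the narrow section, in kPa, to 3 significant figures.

Continuity gives A₁v₁ = A₂v₂, so v₂ = (129 cm²)/(13.4 cm²) × 1.81 m/s = 17.4 m/s.
With no height change, Bernoulli's equation is P₁ + ½ρv₁² = P₂ + ½ρv₂².
P₂ = P₁ − ½ρ(v₂² − v₁²) = 484000 − ½·747·(17.4² − 1.81²) = 484000 − 112000 = 372000 Pa.

P₂ ≈ 372 kPa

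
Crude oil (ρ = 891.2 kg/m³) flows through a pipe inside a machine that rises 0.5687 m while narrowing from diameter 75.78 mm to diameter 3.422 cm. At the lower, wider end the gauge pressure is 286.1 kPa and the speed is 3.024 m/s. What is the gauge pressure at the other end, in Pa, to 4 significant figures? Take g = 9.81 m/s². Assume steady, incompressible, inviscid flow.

P₂ ≈ 187200 Pa

Mass conservation (A₁v₁ = A₂v₂) gives v₂ = 3.024 × 45.10/9.197 = 14.83 m/s.
Energy conservation along the streamline gives P₂ = P₁ − ½ρ(v₂² − v₁²) − ρg(h₂ − h₁).
P₂ = 286100 + ½·891.2·(3.024² − 14.83²) − 891.2·9.81·(+0.5687) = 286100 + (-93920) − (4972) = 187200 Pa.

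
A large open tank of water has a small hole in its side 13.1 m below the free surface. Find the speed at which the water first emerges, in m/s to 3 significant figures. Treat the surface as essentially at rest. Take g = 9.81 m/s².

With the surface at rest and both surface and jet at atmospheric pressure, Bernoulli gives ρg h = ½ρv², so v = √(2gh) = √(2·9.81·13.1) = 16.0 m/s.

v ≈ 16.0 m/s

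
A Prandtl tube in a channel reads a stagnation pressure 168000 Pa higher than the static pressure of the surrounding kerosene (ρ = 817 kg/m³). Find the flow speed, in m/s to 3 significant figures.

The dynamic pressure equals the rise in static pressure at the stagnation point: ΔP = ½ρv².
v = √(2ΔP/ρ) = √(2·168000/817) = 20.3 m/s.

20.3 m/s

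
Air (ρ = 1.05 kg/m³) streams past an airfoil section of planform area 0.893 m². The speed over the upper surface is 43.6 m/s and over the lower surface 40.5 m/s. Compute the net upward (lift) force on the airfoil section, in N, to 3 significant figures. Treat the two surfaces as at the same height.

F ≈ 122 N

With equal heights on the two surfaces, Bernoulli gives P_lower − P_upper = ½ρ(v_upper² − v_lower²).
ΔP = ½·1.05·(43.6² − 40.5²) = 137 Pa.
Lift = ΔP · A = 137 × 0.893 = 122 N.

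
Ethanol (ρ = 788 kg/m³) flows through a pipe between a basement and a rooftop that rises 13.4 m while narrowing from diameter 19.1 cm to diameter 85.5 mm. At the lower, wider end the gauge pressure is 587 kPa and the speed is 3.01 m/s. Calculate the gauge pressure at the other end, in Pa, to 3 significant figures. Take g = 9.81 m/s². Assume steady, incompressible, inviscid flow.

P₂ = 398000 Pa

Continuity gives A₁v₁ = A₂v₂, so v₂ = (287 cm²)/(57.4 cm²) × 3.01 m/s = 15.0 m/s.
Applying Bernoulli between the two ends and solving for P₂: P₂ = P₁ + ½ρ(v₁² − v₂²) − ρgΔh.
P₂ = 587000 + ½·788·(3.01² − 15.0²) − 788·9.81·(+13.4) = 587000 + (-85300) − (104000) = 398000 Pa.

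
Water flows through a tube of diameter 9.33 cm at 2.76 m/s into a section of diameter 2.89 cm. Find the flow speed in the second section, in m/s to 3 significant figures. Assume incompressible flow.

The volume flow rate is constant, so v₂ = (A₁/A₂)v₁ = (68.4/6.56)·2.76 = 28.8 m/s.

v₂ ≈ 28.8 m/s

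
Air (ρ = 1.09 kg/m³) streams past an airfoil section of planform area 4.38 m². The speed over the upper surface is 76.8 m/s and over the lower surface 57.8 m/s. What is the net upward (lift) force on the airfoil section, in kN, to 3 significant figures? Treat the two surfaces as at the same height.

F ≈ 6.10 kN

The faster flow above has the lower pressure; Bernoulli (same height) gives ΔP = ½ρ(v_up² − v_low²).
ΔP = ½·1.09·(76.8² − 57.8²) = 1390 Pa.
Lift = ΔP · A = 1390 × 4.38 = 6100 N.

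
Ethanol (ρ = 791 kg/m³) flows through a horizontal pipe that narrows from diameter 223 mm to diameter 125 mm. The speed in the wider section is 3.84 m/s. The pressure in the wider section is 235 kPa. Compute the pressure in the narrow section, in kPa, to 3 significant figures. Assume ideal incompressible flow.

Mass conservation (A₁v₁ = A₂v₂) gives v₂ = 3.84 × 391/123 = 12.2 m/s.
With no height change, Bernoulli's equation is P₁ + ½ρv₁² = P₂ + ½ρv₂².
P₂ = P₁ − ½ρ(v₂² − v₁²) = 235000 − ½·791·(12.2² − 3.84²) = 235000 − 53200 = 182000 Pa.

P₂ = 182 kPa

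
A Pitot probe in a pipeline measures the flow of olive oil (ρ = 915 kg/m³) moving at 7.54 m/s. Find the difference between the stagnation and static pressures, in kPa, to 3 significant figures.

ΔP ≈ 26.0 kPa

Bernoulli between the free stream and the stagnation point: ½ρv² = P_stag − P_static.
ΔP = ½·915·7.54² = 26000 Pa.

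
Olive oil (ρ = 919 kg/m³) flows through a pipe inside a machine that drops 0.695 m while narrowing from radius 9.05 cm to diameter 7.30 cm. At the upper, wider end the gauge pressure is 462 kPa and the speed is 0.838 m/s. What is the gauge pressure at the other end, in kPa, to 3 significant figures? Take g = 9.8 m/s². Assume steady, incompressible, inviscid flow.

P₂ ≈ 456 kPa

By continuity, v₂ = v₁·A₁/A₂ = 0.838·(257/41.9) = 5.15 m/s.
Bernoulli: P₁ + ½ρv₁² + ρg h₁ = P₂ + ½ρv₂² + ρg h₂, so P₂ = P₁ + ½ρ(v₁² − v₂²) − ρg(h₂ − h₁).
P₂ = 462000 + ½·919·(0.838² − 5.15²) − 919·9.8·(−0.695) = 462000 + (-11900) − (-6260) = 456000 Pa.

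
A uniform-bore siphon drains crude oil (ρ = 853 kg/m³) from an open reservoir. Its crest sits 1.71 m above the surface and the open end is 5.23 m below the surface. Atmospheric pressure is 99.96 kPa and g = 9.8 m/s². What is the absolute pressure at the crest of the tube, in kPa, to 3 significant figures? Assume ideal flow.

P_top ≈ 41.9 kPa

Bernoulli surface→outlet gives ½v² = g·h_out, so v = √(2·9.8·5.23) = 10.1 m/s.
With constant cross-section the crest speed equals v; applying Bernoulli from the surface up to the crest, P_top = P_atm − ½ρv² − ρg·h_top.
P_top = 99960 − ½·853·10.1² − 853·9.8·1.71 = 41900 Pa.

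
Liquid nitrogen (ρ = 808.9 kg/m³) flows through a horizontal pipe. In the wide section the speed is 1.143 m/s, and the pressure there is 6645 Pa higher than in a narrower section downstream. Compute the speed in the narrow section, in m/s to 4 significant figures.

With h₁ = h₂, rearranging Bernoulli gives v₂ = √(v₁² + 2ΔP/ρ).
v₂ = √(1.143² + 2·6645/808.9) = √(1.306 + 16.43) = 4.211 m/s.

v₂ ≈ 4.211 m/s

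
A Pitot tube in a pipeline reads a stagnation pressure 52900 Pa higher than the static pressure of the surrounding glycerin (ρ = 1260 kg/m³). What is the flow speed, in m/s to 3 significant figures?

At the stagnation point the flow is brought to rest, so Bernoulli gives P_stag − P_static = ½ρv².
v = √(2ΔP/ρ) = √(2·52900/1260) = 9.16 m/s.

v ≈ 9.16 m/s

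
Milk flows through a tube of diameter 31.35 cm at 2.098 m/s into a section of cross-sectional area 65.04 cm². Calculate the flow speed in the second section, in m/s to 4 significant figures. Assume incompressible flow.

v₂ ≈ 24.90 m/s

Mass conservation (A₁v₁ = A₂v₂) gives v₂ = 2.098 × 771.9/65.04 = 24.90 m/s.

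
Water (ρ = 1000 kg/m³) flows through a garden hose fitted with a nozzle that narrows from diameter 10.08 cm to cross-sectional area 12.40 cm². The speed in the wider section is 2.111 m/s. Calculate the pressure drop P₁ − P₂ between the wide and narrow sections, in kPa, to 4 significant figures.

ΔP ≈ 90.06 kPa

By continuity, v₂ = v₁·A₁/A₂ = 2.111·(79.80/12.40) = 13.59 m/s.
Along the horizontal streamline, P + ½ρv² is constant.
P₁ − P₂ = ½·1000·(13.59² − 2.111²) = ½·1000·180.1 = 90060 Pa.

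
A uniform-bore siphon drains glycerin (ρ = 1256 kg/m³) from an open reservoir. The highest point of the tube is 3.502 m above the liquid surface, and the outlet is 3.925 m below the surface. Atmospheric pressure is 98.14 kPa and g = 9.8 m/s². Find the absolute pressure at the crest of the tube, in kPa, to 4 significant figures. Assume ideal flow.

The outlet speed comes from Torricelli: v = √(2g·3.925) = 8.771 m/s.
Continuity keeps v the same throughout the tube; from surface to crest, P_atm + 0 = P_top + ½ρv² + ρg·h_top.
P_top = 98140 − ½·1256·8.771² − 1256·9.8·3.502 = 6723 Pa.

6.723 kPa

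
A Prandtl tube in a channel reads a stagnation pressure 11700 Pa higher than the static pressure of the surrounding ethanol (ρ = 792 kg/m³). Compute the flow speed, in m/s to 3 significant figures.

At the stagnation point the flow is brought to rest, so Bernoulli gives P_stag − P_static = ½ρv².
v = √(2ΔP/ρ) = √(2·11700/792) = 5.44 m/s.

v ≈ 5.44 m/s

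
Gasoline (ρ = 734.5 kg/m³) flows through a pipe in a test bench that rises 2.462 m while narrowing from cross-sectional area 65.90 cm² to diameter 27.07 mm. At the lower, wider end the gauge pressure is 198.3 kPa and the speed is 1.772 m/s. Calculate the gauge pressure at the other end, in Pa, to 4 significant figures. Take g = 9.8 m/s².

P₂ ≈ 30540 Pa

By continuity, v₂ = v₁·A₁/A₂ = 1.772·(65.90/5.755) = 20.29 m/s.
Applying Bernoulli between the two ends and solving for P₂: P₂ = P₁ + ½ρ(v₁² − v₂²) − ρgΔh.
P₂ = 198300 + ½·734.5·(1.772² − 20.29²) − 734.5·9.8·(+2.462) = 198300 + (-150000) − (17720) = 30540 Pa.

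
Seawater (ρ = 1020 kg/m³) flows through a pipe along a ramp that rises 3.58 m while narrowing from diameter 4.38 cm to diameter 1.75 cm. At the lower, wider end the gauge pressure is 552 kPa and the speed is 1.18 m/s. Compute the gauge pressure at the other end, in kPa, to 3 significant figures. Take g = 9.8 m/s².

P₂ = 489 kPa

Continuity gives A₁v₁ = A₂v₂, so v₂ = (15.1 cm²)/(2.41 cm²) × 1.18 m/s = 7.39 m/s.
Applying Bernoulli between the two ends and solving for P₂: P₂ = P₁ + ½ρ(v₁² − v₂²) − ρgΔh.
P₂ = 552000 + ½·1020·(1.18² − 7.39²) − 1020·9.8·(+3.58) = 552000 + (-27200) − (35800) = 489000 Pa.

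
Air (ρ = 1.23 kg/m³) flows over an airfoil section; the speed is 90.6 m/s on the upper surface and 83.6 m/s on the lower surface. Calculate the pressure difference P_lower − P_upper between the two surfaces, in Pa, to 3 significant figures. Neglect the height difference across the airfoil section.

ΔP = 750 Pa

With negligible Δh, P + ½ρv² is constant, so P_low − P_up = ½ρ(v_up² − v_low²).
ΔP = ½·1.23·(90.6² − 83.6²) = 750 Pa.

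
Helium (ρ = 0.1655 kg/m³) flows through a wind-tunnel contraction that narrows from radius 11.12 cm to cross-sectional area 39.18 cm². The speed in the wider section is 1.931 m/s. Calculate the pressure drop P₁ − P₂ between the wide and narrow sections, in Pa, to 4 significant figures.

ΔP ≈ 30.02 Pa

The volume flow rate is constant, so v₂ = (A₁/A₂)v₁ = (388.5/39.18)·1.931 = 19.15 m/s.
Along the horizontal streamline, P + ½ρv² is constant.
P₁ − P₂ = ½·0.1655·(19.15² − 1.931²) = ½·0.1655·362.8 = 30.02 Pa.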